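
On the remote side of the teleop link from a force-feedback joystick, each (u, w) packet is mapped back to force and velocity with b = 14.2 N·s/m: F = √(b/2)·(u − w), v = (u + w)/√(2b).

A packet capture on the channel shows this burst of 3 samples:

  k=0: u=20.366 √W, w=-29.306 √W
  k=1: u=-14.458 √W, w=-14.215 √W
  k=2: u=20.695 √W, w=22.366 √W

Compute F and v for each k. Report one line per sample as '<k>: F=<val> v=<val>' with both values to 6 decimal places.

k=0: u−w=49.672000, u+w=-8.940000; √(b/2)=2.664583, √(2b)=5.329165; F=2.664583×49.672=132.355143, v=-8.940000/5.329165=-1.677561
k=1: u−w=-0.243000, u+w=-28.673000; √(b/2)=2.664583, √(2b)=5.329165; F=2.664583×(-0.243)=-0.647494, v=-28.673000/5.329165=-5.380393
k=2: u−w=-1.671000, u+w=43.061000; √(b/2)=2.664583, √(2b)=5.329165; F=2.664583×(-1.671)=-4.452517, v=43.061000/5.329165=8.080253

0: F=132.355143 v=-1.677561
1: F=-0.647494 v=-5.380393
2: F=-4.452517 v=8.080253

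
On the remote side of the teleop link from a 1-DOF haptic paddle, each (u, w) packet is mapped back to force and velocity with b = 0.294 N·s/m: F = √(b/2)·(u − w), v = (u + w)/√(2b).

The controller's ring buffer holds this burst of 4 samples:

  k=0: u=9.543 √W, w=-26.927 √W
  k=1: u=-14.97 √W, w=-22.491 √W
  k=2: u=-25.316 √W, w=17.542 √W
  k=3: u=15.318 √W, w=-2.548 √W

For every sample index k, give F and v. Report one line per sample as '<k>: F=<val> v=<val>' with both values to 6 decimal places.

0: F=13.982809 v=-22.670497
1: F=2.883595 v=-48.852940
2: F=-16.432005 v=-10.138084
3: F=6.849928 v=16.653374

k=0: u−w=36.470000, u+w=-17.384000; √(b/2)=0.383406, √(2b)=0.766812; F=0.383406×36.47=13.982809, v=-17.384000/0.766812=-22.670497
k=1: u−w=7.521000, u+w=-37.461000; √(b/2)=0.383406, √(2b)=0.766812; F=0.383406×7.521=2.883595, v=-37.461000/0.766812=-48.852940
k=2: u−w=-42.858000, u+w=-7.774000; √(b/2)=0.383406, √(2b)=0.766812; F=0.383406×(-42.858)=-16.432005, v=-7.774000/0.766812=-10.138084
k=3: u−w=17.866000, u+w=12.770000; √(b/2)=0.383406, √(2b)=0.766812; F=0.383406×17.866=6.849928, v=12.770000/0.766812=16.653374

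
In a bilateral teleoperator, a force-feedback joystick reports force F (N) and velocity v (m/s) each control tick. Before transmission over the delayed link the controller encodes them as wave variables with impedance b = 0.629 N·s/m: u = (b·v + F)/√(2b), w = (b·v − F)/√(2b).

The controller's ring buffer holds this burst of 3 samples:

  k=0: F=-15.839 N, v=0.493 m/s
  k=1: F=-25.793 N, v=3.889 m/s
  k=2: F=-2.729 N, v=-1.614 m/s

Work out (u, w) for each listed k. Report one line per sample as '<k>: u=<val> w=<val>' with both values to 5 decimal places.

0: u=-13.84524 w=14.39819
1: u=-20.81553 w=25.17745
2: u=-3.33825 w=1.52798

k=0: b·v=0.629×0.493=0.31010; √(2b)=1.12161; u=(0.31010+(-15.839))/1.12161=-13.84524, w=(0.31010−(-15.839))/1.12161=14.39819
k=1: b·v=0.629×3.889=2.44618; √(2b)=1.12161; u=(2.44618+(-25.793))/1.12161=-20.81553, w=(2.44618−(-25.793))/1.12161=25.17745
k=2: b·v=0.629×(-1.614)=-1.01521; √(2b)=1.12161; u=(-1.01521+(-2.729))/1.12161=-3.33825, w=(-1.01521−(-2.729))/1.12161=1.52798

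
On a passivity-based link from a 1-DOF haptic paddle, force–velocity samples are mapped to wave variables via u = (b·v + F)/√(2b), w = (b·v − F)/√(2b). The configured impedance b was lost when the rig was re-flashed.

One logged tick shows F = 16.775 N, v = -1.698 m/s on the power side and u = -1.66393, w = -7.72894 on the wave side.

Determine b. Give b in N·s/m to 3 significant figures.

u + w = -9.39287;  u + w = √(2b)·v, so √(2b) = -9.39287/(-1.698) = 5.53173.
b = (√(2b))²/2 = 30.59999/2 = 15.29999.
(Check via u − w = 2F/√(2b): u − w = 6.06501, 2F/√(2b) = 6.06502.)

b = 15.3 N·s/m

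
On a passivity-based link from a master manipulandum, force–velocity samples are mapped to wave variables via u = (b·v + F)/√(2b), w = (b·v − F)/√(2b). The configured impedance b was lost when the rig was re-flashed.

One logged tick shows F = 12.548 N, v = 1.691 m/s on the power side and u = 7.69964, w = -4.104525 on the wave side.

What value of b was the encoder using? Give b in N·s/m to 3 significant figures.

b = 2.26 N·s/m

u + w = 3.595115;  u + w = √(2b)·v, so √(2b) = 3.595115/1.691 = 2.126029.
b = (√(2b))²/2 = 4.519999/2 = 2.260000.
(Check via u − w = 2F/√(2b): u − w = 11.804165, 2F/√(2b) = 11.804166.)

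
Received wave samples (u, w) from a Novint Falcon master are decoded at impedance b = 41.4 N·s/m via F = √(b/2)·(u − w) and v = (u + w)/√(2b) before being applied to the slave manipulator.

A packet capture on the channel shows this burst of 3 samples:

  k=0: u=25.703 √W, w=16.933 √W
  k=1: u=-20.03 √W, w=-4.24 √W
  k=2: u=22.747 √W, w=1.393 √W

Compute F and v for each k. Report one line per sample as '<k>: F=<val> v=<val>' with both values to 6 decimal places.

k=0: u−w=8.770000, u+w=42.636000; √(b/2)=4.549725, √(2b)=9.099451; F=4.549725×8.77=39.901091, v=42.636000/9.099451=4.685558
k=1: u−w=-15.790000, u+w=-24.270000; √(b/2)=4.549725, √(2b)=9.099451; F=4.549725×(-15.79)=-71.840162, v=-24.270000/9.099451=-2.667194
k=2: u−w=21.354000, u+w=24.140000; √(b/2)=4.549725, √(2b)=9.099451; F=4.549725×21.354=97.154833, v=24.140000/9.099451=2.652907

0: F=39.901091 v=4.685558
1: F=-71.840162 v=-2.667194
2: F=97.154833 v=2.652907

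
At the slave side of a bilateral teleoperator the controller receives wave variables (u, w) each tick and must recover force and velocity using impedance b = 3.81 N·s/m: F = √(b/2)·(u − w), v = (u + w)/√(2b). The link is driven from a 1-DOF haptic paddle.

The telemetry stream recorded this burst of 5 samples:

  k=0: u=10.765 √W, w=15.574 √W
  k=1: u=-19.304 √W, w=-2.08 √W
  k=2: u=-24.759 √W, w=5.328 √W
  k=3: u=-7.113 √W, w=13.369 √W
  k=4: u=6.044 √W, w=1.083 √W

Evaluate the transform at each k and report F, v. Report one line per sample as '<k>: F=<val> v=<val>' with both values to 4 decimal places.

0: F=-6.6375 v=9.5416
1: F=-23.7729 v=-7.7466
2: F=-41.5266 v=-7.0391
3: F=-28.2696 v=2.2663
4: F=6.8473 v=2.5818

k=0: u−w=-4.8090, u+w=26.3390; √(b/2)=1.3802, √(2b)=2.7604; F=1.3802×(-4.809)=-6.6375, v=26.3390/2.7604=9.5416
k=1: u−w=-17.2240, u+w=-21.3840; √(b/2)=1.3802, √(2b)=2.7604; F=1.3802×(-17.224)=-23.7729, v=-21.3840/2.7604=-7.7466
k=2: u−w=-30.0870, u+w=-19.4310; √(b/2)=1.3802, √(2b)=2.7604; F=1.3802×(-30.087)=-41.5266, v=-19.4310/2.7604=-7.0391
k=3: u−w=-20.4820, u+w=6.2560; √(b/2)=1.3802, √(2b)=2.7604; F=1.3802×(-20.482)=-28.2696, v=6.2560/2.7604=2.2663
k=4: u−w=4.9610, u+w=7.1270; √(b/2)=1.3802, √(2b)=2.7604; F=1.3802×4.961=6.8473, v=7.1270/2.7604=2.5818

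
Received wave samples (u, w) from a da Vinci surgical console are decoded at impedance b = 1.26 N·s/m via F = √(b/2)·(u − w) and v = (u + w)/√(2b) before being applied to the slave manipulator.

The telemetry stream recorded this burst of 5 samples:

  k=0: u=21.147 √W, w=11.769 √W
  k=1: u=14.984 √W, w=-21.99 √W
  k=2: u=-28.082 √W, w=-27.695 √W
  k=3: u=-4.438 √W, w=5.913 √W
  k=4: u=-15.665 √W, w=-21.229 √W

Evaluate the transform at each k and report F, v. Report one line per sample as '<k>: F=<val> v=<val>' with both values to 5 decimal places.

k=0: u−w=9.37800, u+w=32.91600; √(b/2)=0.79373, √(2b)=1.58745; F=0.79373×9.378=7.44356, v=32.91600/1.58745=20.73513
k=1: u−w=36.97400, u+w=-7.00600; √(b/2)=0.79373, √(2b)=1.58745; F=0.79373×36.974=29.34720, v=-7.00600/1.58745=-4.41337
k=2: u−w=-0.38700, u+w=-55.77700; √(b/2)=0.79373, √(2b)=1.58745; F=0.79373×(-0.387)=-0.30717, v=-55.77700/1.58745=-35.13621
k=3: u−w=-10.35100, u+w=1.47500; √(b/2)=0.79373, √(2b)=1.58745; F=0.79373×(-10.351)=-8.21585, v=1.47500/1.58745=0.92916
k=4: u−w=5.56400, u+w=-36.89400; √(b/2)=0.79373, √(2b)=1.58745; F=0.79373×5.564=4.41629, v=-36.89400/1.58745=-23.24104

0: F=7.44356 v=20.73513
1: F=29.34720 v=-4.41337
2: F=-0.30717 v=-35.13621
3: F=-8.21585 v=0.92916
4: F=4.41629 v=-23.24104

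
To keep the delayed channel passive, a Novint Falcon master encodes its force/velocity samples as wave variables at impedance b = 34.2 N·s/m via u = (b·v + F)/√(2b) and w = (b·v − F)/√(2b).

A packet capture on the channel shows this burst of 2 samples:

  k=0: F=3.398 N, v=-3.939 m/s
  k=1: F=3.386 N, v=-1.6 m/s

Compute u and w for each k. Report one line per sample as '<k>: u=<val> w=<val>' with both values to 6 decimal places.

k=0: b·v=34.2×(-3.939)=-134.713800; √(2b)=8.270429; u=(-134.713800+3.398)/8.270429=-15.877749, w=(-134.713800−3.398)/8.270429=-16.699472
k=1: b·v=34.2×(-1.6)=-54.720000; √(2b)=8.270429; u=(-54.720000+3.386)/8.270429=-6.206933, w=(-54.720000−3.386)/8.270429=-7.025754

0: u=-15.877749 w=-16.699472
1: u=-6.206933 w=-7.025754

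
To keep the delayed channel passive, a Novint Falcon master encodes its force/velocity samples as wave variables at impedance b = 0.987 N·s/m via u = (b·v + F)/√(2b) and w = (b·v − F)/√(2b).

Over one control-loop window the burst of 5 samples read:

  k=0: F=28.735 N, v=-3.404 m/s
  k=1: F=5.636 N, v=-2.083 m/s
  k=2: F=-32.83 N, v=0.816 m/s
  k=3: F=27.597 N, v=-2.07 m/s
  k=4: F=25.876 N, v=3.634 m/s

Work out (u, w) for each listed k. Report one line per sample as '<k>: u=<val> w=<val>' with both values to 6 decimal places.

0: u=18.060792 w=-22.843382
1: u=2.548115 w=-5.474712
2: u=-22.793460 w=23.939932
3: u=18.187951 w=-21.096283
4: u=20.970067 w=-15.864330

k=0: b·v=0.987×(-3.404)=-3.359748; √(2b)=1.404991; u=(-3.359748+28.735)/1.404991=18.060792, w=(-3.359748−28.735)/1.404991=-22.843382
k=1: b·v=0.987×(-2.083)=-2.055921; √(2b)=1.404991; u=(-2.055921+5.636)/1.404991=2.548115, w=(-2.055921−5.636)/1.404991=-5.474712
k=2: b·v=0.987×0.816=0.805392; √(2b)=1.404991; u=(0.805392+(-32.83))/1.404991=-22.793460, w=(0.805392−(-32.83))/1.404991=23.939932
k=3: b·v=0.987×(-2.07)=-2.043090; √(2b)=1.404991; u=(-2.043090+27.597)/1.404991=18.187951, w=(-2.043090−27.597)/1.404991=-21.096283
k=4: b·v=0.987×3.634=3.586758; √(2b)=1.404991; u=(3.586758+25.876)/1.404991=20.970067, w=(3.586758−25.876)/1.404991=-15.864330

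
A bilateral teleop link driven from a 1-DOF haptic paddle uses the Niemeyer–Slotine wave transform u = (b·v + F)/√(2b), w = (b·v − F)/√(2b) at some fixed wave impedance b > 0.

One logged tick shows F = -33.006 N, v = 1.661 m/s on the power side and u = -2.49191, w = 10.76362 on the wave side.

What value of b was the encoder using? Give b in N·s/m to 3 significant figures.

u + w = 8.2717;  u + w = √(2b)·v, so √(2b) = 8.2717/1.661 = 4.9800.
b = (√(2b))²/2 = 24.8000/2 = 12.4000.
(Check via u − w = 2F/√(2b): u − w = -13.2555, 2F/√(2b) = -13.2555.)

b = 12.4 N·s/m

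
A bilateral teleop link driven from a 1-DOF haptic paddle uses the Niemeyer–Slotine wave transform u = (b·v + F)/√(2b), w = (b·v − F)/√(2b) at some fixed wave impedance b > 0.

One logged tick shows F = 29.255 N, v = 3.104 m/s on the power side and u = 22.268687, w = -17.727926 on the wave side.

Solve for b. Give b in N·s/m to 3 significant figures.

b = 1.07 N·s/m

u + w = 4.540761;  u + w = √(2b)·v, so √(2b) = 4.540761/3.104 = 1.462874.
b = (√(2b))²/2 = 2.140000/2 = 1.070000.
(Check via u − w = 2F/√(2b): u − w = 39.996613, 2F/√(2b) = 39.996608.)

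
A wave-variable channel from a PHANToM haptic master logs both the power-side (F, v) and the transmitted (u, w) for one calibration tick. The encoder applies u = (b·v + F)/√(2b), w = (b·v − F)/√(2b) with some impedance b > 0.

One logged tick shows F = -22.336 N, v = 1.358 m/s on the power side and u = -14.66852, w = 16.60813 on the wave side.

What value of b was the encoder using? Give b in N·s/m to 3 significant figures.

b = 1.02 N·s/m

u + w = 1.9396;  u + w = √(2b)·v, so √(2b) = 1.9396/1.358 = 1.4283.
b = (√(2b))²/2 = 2.0400/2 = 1.0200.
(Check via u − w = 2F/√(2b): u − w = -31.2766, 2F/√(2b) = -31.2767.)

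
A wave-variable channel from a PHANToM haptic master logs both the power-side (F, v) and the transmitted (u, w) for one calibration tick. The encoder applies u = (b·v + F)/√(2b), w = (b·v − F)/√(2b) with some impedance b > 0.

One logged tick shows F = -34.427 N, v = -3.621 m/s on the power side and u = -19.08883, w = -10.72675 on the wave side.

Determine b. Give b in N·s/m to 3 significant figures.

u + w = -29.81558;  u + w = √(2b)·v, so √(2b) = -29.81558/(-3.621) = 8.23407.
b = (√(2b))²/2 = 67.79997/2 = 33.89998.
(Check via u − w = 2F/√(2b): u − w = -8.36208, 2F/√(2b) = -8.36208.)

b = 33.9 N·s/m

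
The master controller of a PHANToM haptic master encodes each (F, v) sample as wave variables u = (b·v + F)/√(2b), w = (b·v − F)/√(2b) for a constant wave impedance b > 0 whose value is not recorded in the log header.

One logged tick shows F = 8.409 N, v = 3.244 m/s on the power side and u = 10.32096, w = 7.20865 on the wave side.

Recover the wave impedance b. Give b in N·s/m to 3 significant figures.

b = 14.6 N·s/m

u + w = 17.5296;  u + w = √(2b)·v, so √(2b) = 17.5296/3.244 = 5.4037.
b = (√(2b))²/2 = 29.2000/2 = 14.6000.
(Check via u − w = 2F/√(2b): u − w = 3.1123, 2F/√(2b) = 3.1123.)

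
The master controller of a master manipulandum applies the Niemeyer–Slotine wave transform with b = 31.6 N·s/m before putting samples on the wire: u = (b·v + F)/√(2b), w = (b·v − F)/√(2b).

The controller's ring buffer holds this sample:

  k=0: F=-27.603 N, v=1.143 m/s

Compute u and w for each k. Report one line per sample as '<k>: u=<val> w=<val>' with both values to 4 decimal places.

0: u=1.0712 w=8.0155

k=0: b·v=31.6×1.143=36.1188; √(2b)=7.9498; u=(36.1188+(-27.603))/7.9498=1.0712, w=(36.1188−(-27.603))/7.9498=8.0155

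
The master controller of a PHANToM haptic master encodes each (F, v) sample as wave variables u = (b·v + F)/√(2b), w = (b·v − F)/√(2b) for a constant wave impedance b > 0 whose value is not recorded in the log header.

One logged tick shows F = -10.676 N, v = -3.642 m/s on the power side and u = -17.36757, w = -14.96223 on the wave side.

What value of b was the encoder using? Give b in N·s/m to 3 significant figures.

b = 39.4 N·s/m

u + w = -32.3298;  u + w = √(2b)·v, so √(2b) = -32.3298/(-3.642) = 8.8769.
b = (√(2b))²/2 = 78.8000/2 = 39.4000.
(Check via u − w = 2F/√(2b): u − w = -2.4053, 2F/√(2b) = -2.4053.)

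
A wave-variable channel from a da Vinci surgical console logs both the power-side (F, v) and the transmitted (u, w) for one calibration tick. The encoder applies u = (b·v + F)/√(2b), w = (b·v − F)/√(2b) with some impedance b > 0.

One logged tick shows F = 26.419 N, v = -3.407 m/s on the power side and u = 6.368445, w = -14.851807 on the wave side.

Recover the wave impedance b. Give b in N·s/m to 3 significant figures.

u + w = -8.483362;  u + w = √(2b)·v, so √(2b) = -8.483362/(-3.407) = 2.489980.
b = (√(2b))²/2 = 6.200001/2 = 3.100000.
(Check via u − w = 2F/√(2b): u − w = 21.220252, 2F/√(2b) = 21.220250.)

b = 3.1 N·s/m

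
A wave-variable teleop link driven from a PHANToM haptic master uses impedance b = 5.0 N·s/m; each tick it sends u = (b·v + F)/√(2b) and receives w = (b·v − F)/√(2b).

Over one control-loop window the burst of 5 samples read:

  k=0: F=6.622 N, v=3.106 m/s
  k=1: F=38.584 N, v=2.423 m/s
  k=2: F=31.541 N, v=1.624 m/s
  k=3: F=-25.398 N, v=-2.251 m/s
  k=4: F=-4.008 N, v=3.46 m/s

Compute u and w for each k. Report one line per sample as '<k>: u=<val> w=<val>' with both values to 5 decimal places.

0: u=7.00508 w=2.81696
1: u=16.03243 w=-8.37023
2: u=12.54191 w=-7.40637
3: u=-11.59070 w=4.47241
4: u=4.20330 w=6.73818

k=0: b·v=5.0×3.106=15.53000; √(2b)=3.16228; u=(15.53000+6.622)/3.16228=7.00508, w=(15.53000−6.622)/3.16228=2.81696
k=1: b·v=5.0×2.423=12.11500; √(2b)=3.16228; u=(12.11500+38.584)/3.16228=16.03243, w=(12.11500−38.584)/3.16228=-8.37023
k=2: b·v=5.0×1.624=8.12000; √(2b)=3.16228; u=(8.12000+31.541)/3.16228=12.54191, w=(8.12000−31.541)/3.16228=-7.40637
k=3: b·v=5.0×(-2.251)=-11.25500; √(2b)=3.16228; u=(-11.25500+(-25.398))/3.16228=-11.59070, w=(-11.25500−(-25.398))/3.16228=4.47241
k=4: b·v=5.0×3.46=17.30000; √(2b)=3.16228; u=(17.30000+(-4.008))/3.16228=4.20330, w=(17.30000−(-4.008))/3.16228=6.73818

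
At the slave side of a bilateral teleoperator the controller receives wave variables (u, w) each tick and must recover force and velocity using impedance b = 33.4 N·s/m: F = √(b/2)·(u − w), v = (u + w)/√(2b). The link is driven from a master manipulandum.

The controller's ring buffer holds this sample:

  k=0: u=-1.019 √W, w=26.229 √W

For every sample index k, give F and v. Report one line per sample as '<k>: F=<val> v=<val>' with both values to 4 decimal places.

0: F=-111.3507 v=3.0845

k=0: u−w=-27.2480, u+w=25.2100; √(b/2)=4.0866, √(2b)=8.1731; F=4.0866×(-27.248)=-111.3507, v=25.2100/8.1731=3.0845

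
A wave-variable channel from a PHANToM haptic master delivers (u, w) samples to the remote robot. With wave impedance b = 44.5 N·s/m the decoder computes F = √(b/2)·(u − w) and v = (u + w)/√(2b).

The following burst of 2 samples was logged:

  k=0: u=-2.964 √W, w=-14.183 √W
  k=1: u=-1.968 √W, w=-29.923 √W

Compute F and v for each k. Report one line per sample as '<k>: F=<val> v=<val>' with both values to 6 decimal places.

0: F=52.919917 v=-1.817578
1: F=131.863471 v=-3.380439

k=0: u−w=11.219000, u+w=-17.147000; √(b/2)=4.716991, √(2b)=9.433981; F=4.716991×11.219=52.919917, v=-17.147000/9.433981=-1.817578
k=1: u−w=27.955000, u+w=-31.891000; √(b/2)=4.716991, √(2b)=9.433981; F=4.716991×27.955=131.863471, v=-31.891000/9.433981=-3.380439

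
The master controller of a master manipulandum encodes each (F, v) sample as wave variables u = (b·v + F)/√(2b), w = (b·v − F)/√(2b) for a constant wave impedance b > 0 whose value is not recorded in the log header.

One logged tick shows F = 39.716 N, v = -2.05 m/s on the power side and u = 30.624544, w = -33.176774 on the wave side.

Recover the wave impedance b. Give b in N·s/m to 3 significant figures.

b = 0.775 N·s/m

u + w = -2.552230;  u + w = √(2b)·v, so √(2b) = -2.552230/(-2.05) = 1.244990.
b = (√(2b))²/2 = 1.550001/2 = 0.775000.
(Check via u − w = 2F/√(2b): u − w = 63.801318, 2F/√(2b) = 63.801303.)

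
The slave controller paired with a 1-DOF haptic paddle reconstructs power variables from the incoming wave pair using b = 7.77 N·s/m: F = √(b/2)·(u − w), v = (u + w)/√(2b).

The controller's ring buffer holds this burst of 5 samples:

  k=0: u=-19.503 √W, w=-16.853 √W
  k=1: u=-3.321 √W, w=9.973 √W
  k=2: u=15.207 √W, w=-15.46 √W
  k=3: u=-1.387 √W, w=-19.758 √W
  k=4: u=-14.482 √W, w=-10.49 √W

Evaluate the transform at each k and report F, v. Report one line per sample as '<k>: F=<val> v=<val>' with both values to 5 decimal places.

k=0: u−w=-2.65000, u+w=-36.35600; √(b/2)=1.97104, √(2b)=3.94208; F=1.97104×(-2.65)=-5.22326, v=-36.35600/3.94208=-9.22254
k=1: u−w=-13.29400, u+w=6.65200; √(b/2)=1.97104, √(2b)=3.94208; F=1.97104×(-13.294)=-26.20301, v=6.65200/3.94208=1.68743
k=2: u−w=30.66700, u+w=-0.25300; √(b/2)=1.97104, √(2b)=3.94208; F=1.97104×30.667=60.44589, v=-0.25300/3.94208=-0.06418
k=3: u−w=18.37100, u+w=-21.14500; √(b/2)=1.97104, √(2b)=3.94208; F=1.97104×18.371=36.20998, v=-21.14500/3.94208=-5.36392
k=4: u−w=-3.99200, u+w=-24.97200; √(b/2)=1.97104, √(2b)=3.94208; F=1.97104×(-3.992)=-7.86839, v=-24.97200/3.94208=-6.33473

0: F=-5.22326 v=-9.22254
1: F=-26.20301 v=1.68743
2: F=60.44589 v=-0.06418
3: F=36.20998 v=-5.36392
4: F=-7.86839 v=-6.33473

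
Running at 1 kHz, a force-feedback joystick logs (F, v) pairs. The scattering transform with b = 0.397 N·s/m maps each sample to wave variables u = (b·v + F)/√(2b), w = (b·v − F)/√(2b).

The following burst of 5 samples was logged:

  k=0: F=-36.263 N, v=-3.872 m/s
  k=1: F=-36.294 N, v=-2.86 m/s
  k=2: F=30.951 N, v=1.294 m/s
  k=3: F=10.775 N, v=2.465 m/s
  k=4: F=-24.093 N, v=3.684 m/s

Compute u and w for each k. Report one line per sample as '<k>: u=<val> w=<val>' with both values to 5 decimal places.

0: u=-42.42127 w=38.97106
1: u=-42.00518 w=39.45673
2: u=35.31129 w=-34.15825
3: u=13.19049 w=-10.99401
4: u=-25.39703 w=28.67972

k=0: b·v=0.397×(-3.872)=-1.53718; √(2b)=0.89107; u=(-1.53718+(-36.263))/0.89107=-42.42127, w=(-1.53718−(-36.263))/0.89107=38.97106
k=1: b·v=0.397×(-2.86)=-1.13542; √(2b)=0.89107; u=(-1.13542+(-36.294))/0.89107=-42.00518, w=(-1.13542−(-36.294))/0.89107=39.45673
k=2: b·v=0.397×1.294=0.51372; √(2b)=0.89107; u=(0.51372+30.951)/0.89107=35.31129, w=(0.51372−30.951)/0.89107=-34.15825
k=3: b·v=0.397×2.465=0.97860; √(2b)=0.89107; u=(0.97860+10.775)/0.89107=13.19049, w=(0.97860−10.775)/0.89107=-10.99401
k=4: b·v=0.397×3.684=1.46255; √(2b)=0.89107; u=(1.46255+(-24.093))/0.89107=-25.39703, w=(1.46255−(-24.093))/0.89107=28.67972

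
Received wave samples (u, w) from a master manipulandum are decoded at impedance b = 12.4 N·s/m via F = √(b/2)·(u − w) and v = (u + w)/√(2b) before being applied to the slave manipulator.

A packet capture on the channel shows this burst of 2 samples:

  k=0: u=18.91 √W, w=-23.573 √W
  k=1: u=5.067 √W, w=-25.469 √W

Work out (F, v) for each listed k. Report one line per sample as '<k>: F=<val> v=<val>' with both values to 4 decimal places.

k=0: u−w=42.4830, u+w=-4.6630; √(b/2)=2.4900, √(2b)=4.9800; F=2.4900×42.483=105.7818, v=-4.6630/4.9800=-0.9364
k=1: u−w=30.5360, u+w=-20.4020; √(b/2)=2.4900, √(2b)=4.9800; F=2.4900×30.536=76.0340, v=-20.4020/4.9800=-4.0968

0: F=105.7818 v=-0.9364
1: F=76.0340 v=-4.0968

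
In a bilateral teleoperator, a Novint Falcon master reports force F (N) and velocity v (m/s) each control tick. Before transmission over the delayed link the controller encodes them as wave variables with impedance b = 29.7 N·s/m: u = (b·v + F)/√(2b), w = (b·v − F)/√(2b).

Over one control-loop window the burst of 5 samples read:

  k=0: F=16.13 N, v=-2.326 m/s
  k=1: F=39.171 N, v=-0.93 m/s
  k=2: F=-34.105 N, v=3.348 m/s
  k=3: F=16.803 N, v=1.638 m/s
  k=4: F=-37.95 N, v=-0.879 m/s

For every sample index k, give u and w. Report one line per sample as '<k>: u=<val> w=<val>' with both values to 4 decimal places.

0: u=-6.8705 w=-11.0563
1: u=1.4986 w=-8.6663
2: u=8.4766 w=17.3269
3: u=8.4923 w=4.1320
4: u=-8.3113 w=1.5367

k=0: b·v=29.7×(-2.326)=-69.0822; √(2b)=7.7071; u=(-69.0822+16.13)/7.7071=-6.8705, w=(-69.0822−16.13)/7.7071=-11.0563
k=1: b·v=29.7×(-0.93)=-27.6210; √(2b)=7.7071; u=(-27.6210+39.171)/7.7071=1.4986, w=(-27.6210−39.171)/7.7071=-8.6663
k=2: b·v=29.7×3.348=99.4356; √(2b)=7.7071; u=(99.4356+(-34.105))/7.7071=8.4766, w=(99.4356−(-34.105))/7.7071=17.3269
k=3: b·v=29.7×1.638=48.6486; √(2b)=7.7071; u=(48.6486+16.803)/7.7071=8.4923, w=(48.6486−16.803)/7.7071=4.1320
k=4: b·v=29.7×(-0.879)=-26.1063; √(2b)=7.7071; u=(-26.1063+(-37.95))/7.7071=-8.3113, w=(-26.1063−(-37.95))/7.7071=1.5367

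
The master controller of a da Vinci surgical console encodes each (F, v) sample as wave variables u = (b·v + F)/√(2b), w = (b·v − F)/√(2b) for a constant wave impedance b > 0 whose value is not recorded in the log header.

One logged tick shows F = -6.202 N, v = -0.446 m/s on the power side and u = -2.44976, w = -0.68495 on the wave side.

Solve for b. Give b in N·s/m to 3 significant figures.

b = 24.7 N·s/m

u + w = -3.13471;  u + w = √(2b)·v, so √(2b) = -3.13471/(-0.446) = 7.02850.
b = (√(2b))²/2 = 49.39978/2 = 24.69989.
(Check via u − w = 2F/√(2b): u − w = -1.76481, 2F/√(2b) = -1.76482.)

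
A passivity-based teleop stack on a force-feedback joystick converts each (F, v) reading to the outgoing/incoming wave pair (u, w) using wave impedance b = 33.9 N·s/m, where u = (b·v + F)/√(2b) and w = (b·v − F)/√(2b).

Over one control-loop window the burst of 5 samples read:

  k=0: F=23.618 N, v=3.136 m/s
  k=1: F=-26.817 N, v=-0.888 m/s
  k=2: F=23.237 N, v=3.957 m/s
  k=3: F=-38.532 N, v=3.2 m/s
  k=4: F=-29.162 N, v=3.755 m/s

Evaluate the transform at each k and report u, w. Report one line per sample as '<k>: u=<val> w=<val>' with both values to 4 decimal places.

k=0: b·v=33.9×3.136=106.3104; √(2b)=8.2341; u=(106.3104+23.618)/8.2341=15.7794, w=(106.3104−23.618)/8.2341=10.0427
k=1: b·v=33.9×(-0.888)=-30.1032; √(2b)=8.2341; u=(-30.1032+(-26.817))/8.2341=-6.9128, w=(-30.1032−(-26.817))/8.2341=-0.3991
k=2: b·v=33.9×3.957=134.1423; √(2b)=8.2341; u=(134.1423+23.237)/8.2341=19.1132, w=(134.1423−23.237)/8.2341=13.4691
k=3: b·v=33.9×3.2=108.4800; √(2b)=8.2341; u=(108.4800+(-38.532))/8.2341=8.4949, w=(108.4800−(-38.532))/8.2341=17.8541
k=4: b·v=33.9×3.755=127.2945; √(2b)=8.2341; u=(127.2945+(-29.162))/8.2341=11.9179, w=(127.2945−(-29.162))/8.2341=19.0011

0: u=15.7794 w=10.0427
1: u=-6.9128 w=-0.3991
2: u=19.1132 w=13.4691
3: u=8.4949 w=17.8541
4: u=11.9179 w=19.0011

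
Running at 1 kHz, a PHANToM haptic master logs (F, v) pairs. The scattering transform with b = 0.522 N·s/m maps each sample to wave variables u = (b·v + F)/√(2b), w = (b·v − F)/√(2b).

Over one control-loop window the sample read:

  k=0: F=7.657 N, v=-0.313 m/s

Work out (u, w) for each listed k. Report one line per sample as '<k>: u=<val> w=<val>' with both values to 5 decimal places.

0: u=7.33400 w=-7.65381

k=0: b·v=0.522×(-0.313)=-0.16339; √(2b)=1.02176; u=(-0.16339+7.657)/1.02176=7.33400, w=(-0.16339−7.657)/1.02176=-7.65381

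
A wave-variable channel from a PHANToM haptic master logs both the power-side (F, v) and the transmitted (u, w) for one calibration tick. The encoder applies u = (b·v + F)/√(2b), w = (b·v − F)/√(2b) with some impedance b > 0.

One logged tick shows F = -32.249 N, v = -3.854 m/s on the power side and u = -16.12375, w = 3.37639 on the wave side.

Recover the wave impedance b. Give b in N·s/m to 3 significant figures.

b = 5.47 N·s/m

u + w = -12.74736;  u + w = √(2b)·v, so √(2b) = -12.74736/(-3.854) = 3.30757.
b = (√(2b))²/2 = 10.93999/2 = 5.47000.
(Check via u − w = 2F/√(2b): u − w = -19.50014, 2F/√(2b) = -19.50014.)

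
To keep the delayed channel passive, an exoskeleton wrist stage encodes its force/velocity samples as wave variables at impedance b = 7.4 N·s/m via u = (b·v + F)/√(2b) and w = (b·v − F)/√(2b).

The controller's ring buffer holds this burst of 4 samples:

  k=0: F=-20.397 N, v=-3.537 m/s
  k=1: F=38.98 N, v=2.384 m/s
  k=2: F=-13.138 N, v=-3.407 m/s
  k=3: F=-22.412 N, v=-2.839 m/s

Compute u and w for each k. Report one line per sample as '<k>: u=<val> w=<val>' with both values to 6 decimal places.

k=0: b·v=7.4×(-3.537)=-26.173800; √(2b)=3.847077; u=(-26.173800+(-20.397))/3.847077=-12.105503, w=(-26.173800−(-20.397))/3.847077=-1.501608
k=1: b·v=7.4×2.384=17.641600; √(2b)=3.847077; u=(17.641600+38.98)/3.847077=14.718084, w=(17.641600−38.98)/3.847077=-5.546653
k=2: b·v=7.4×(-3.407)=-25.211800; √(2b)=3.847077; u=(-25.211800+(-13.138))/3.847077=-9.968556, w=(-25.211800−(-13.138))/3.847077=-3.138435
k=3: b·v=7.4×(-2.839)=-21.008600; √(2b)=3.847077; u=(-21.008600+(-22.412))/3.847077=-11.286648, w=(-21.008600−(-22.412))/3.847077=0.364796

0: u=-12.105503 w=-1.501608
1: u=14.718084 w=-5.546653
2: u=-9.968556 w=-3.138435
3: u=-11.286648 w=0.364796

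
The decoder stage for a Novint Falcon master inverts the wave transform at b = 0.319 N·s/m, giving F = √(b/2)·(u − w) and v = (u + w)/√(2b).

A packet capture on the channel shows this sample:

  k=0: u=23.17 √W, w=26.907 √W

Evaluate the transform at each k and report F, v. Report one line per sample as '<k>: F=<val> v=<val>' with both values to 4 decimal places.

0: F=-1.4925 v=62.6943

k=0: u−w=-3.7370, u+w=50.0770; √(b/2)=0.3994, √(2b)=0.7987; F=0.3994×(-3.737)=-1.4925, v=50.0770/0.7987=62.6943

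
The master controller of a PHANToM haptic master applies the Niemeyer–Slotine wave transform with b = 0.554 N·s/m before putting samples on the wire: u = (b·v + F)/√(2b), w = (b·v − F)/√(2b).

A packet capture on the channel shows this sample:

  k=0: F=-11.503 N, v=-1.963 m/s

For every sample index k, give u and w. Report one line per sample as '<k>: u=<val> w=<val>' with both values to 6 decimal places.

0: u=-11.961156 w=9.894872

k=0: b·v=0.554×(-1.963)=-1.087502; √(2b)=1.052616; u=(-1.087502+(-11.503))/1.052616=-11.961156, w=(-1.087502−(-11.503))/1.052616=9.894872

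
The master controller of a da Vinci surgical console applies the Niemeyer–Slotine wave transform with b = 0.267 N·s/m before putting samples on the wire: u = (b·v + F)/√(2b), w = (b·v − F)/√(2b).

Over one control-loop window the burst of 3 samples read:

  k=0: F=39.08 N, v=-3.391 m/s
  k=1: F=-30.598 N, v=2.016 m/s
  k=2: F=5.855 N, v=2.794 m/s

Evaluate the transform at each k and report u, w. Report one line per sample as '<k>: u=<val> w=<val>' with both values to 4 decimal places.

k=0: b·v=0.267×(-3.391)=-0.9054; √(2b)=0.7308; u=(-0.9054+39.08)/0.7308=52.2401, w=(-0.9054−39.08)/0.7308=-54.7181
k=1: b·v=0.267×2.016=0.5383; √(2b)=0.7308; u=(0.5383+(-30.598))/0.7308=-41.1353, w=(0.5383−(-30.598))/0.7308=42.6085
k=2: b·v=0.267×2.794=0.7460; √(2b)=0.7308; u=(0.7460+5.855)/0.7308=9.0331, w=(0.7460−5.855)/0.7308=-6.9914

0: u=52.2401 w=-54.7181
1: u=-41.1353 w=42.6085
2: u=9.0331 w=-6.9914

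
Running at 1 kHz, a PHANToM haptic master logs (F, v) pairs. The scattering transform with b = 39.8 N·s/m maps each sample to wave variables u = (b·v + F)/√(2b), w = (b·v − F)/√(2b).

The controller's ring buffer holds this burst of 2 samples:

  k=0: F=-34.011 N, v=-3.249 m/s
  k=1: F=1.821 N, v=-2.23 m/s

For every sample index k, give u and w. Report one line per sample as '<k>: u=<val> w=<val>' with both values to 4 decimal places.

0: u=-18.3057 w=-10.6815
1: u=-9.7438 w=-10.1520

k=0: b·v=39.8×(-3.249)=-129.3102; √(2b)=8.9219; u=(-129.3102+(-34.011))/8.9219=-18.3057, w=(-129.3102−(-34.011))/8.9219=-10.6815
k=1: b·v=39.8×(-2.23)=-88.7540; √(2b)=8.9219; u=(-88.7540+1.821)/8.9219=-9.7438, w=(-88.7540−1.821)/8.9219=-10.1520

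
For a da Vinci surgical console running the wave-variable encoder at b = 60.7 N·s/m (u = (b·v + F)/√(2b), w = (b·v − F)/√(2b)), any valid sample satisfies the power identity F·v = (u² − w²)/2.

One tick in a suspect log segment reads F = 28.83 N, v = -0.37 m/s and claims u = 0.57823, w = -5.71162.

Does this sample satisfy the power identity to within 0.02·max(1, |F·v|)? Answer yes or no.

no

F·v = 28.83×(-0.37) = -10.6671 W.
(u² − w²)/2 = (0.3343 − 32.6226)/2 = -16.1441 W.
|Δ| = 5.4770;  2% of max(1, |F·v|) = 0.2133.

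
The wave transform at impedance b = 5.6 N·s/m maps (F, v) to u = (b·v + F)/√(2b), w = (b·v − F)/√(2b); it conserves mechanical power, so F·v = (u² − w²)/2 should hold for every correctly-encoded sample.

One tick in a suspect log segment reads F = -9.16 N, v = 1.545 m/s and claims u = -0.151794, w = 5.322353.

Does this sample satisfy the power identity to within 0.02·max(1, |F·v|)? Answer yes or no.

yes

F·v = (-9.16)×1.545 = -14.152200 W.
(u² − w²)/2 = (0.023041 − 28.327441)/2 = -14.152200 W.
|Δ| = 0.000000;  2% of max(1, |F·v|) = 0.283044.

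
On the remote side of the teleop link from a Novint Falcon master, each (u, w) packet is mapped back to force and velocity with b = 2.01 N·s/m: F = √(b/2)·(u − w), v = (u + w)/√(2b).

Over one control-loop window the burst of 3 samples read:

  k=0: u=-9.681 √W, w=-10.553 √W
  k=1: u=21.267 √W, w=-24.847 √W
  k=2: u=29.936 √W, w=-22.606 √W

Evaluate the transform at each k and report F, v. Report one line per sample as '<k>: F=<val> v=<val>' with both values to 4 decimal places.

0: F=0.8742 v=-10.0918
1: F=46.2291 v=-1.7855
2: F=52.6732 v=3.6559

k=0: u−w=0.8720, u+w=-20.2340; √(b/2)=1.0025, √(2b)=2.0050; F=1.0025×0.872=0.8742, v=-20.2340/2.0050=-10.0918
k=1: u−w=46.1140, u+w=-3.5800; √(b/2)=1.0025, √(2b)=2.0050; F=1.0025×46.114=46.2291, v=-3.5800/2.0050=-1.7855
k=2: u−w=52.5420, u+w=7.3300; √(b/2)=1.0025, √(2b)=2.0050; F=1.0025×52.542=52.6732, v=7.3300/2.0050=3.6559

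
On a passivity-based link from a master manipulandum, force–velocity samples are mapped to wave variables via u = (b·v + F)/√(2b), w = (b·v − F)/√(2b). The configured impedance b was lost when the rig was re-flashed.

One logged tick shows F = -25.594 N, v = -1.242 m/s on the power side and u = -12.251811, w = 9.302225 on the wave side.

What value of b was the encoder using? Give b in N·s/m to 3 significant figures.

u + w = -2.949586;  u + w = √(2b)·v, so √(2b) = -2.949586/(-1.242) = 2.374868.
b = (√(2b))²/2 = 5.639998/2 = 2.819999.
(Check via u − w = 2F/√(2b): u − w = -21.554036, 2F/√(2b) = -21.554040.)

b = 2.82 N·s/m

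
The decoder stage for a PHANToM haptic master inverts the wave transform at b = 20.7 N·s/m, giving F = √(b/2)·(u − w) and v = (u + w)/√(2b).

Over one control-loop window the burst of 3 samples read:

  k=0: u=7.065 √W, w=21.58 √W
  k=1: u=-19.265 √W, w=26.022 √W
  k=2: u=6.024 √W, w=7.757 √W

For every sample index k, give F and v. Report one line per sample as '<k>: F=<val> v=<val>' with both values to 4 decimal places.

0: F=-46.6968 v=4.4519
1: F=-145.6947 v=1.0502
2: F=-5.5753 v=2.1418

k=0: u−w=-14.5150, u+w=28.6450; √(b/2)=3.2171, √(2b)=6.4343; F=3.2171×(-14.515)=-46.6968, v=28.6450/6.4343=4.4519
k=1: u−w=-45.2870, u+w=6.7570; √(b/2)=3.2171, √(2b)=6.4343; F=3.2171×(-45.287)=-145.6947, v=6.7570/6.4343=1.0502
k=2: u−w=-1.7330, u+w=13.7810; √(b/2)=3.2171, √(2b)=6.4343; F=3.2171×(-1.733)=-5.5753, v=13.7810/6.4343=2.1418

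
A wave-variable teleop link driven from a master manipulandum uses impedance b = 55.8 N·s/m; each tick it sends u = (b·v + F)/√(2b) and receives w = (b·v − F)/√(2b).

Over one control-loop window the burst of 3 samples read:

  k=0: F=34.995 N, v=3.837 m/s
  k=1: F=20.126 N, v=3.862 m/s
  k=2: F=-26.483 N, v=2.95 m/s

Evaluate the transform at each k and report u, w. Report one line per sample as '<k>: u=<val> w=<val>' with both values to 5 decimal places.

0: u=23.57984 w=16.95457
1: u=22.30439 w=18.49412
2: u=13.07514 w=18.08892

k=0: b·v=55.8×3.837=214.10460; √(2b)=10.56409; u=(214.10460+34.995)/10.56409=23.57984, w=(214.10460−34.995)/10.56409=16.95457
k=1: b·v=55.8×3.862=215.49960; √(2b)=10.56409; u=(215.49960+20.126)/10.56409=22.30439, w=(215.49960−20.126)/10.56409=18.49412
k=2: b·v=55.8×2.95=164.61000; √(2b)=10.56409; u=(164.61000+(-26.483))/10.56409=13.07514, w=(164.61000−(-26.483))/10.56409=18.08892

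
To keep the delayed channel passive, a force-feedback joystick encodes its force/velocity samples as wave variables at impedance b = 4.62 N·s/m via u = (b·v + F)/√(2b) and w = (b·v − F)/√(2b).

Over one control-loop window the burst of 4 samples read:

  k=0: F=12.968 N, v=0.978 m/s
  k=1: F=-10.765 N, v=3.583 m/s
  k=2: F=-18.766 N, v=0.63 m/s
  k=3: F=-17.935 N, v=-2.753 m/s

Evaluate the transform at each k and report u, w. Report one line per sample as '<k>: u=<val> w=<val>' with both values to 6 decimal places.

k=0: b·v=4.62×0.978=4.518360; √(2b)=3.039737; u=(4.518360+12.968)/3.039737=5.752590, w=(4.518360−12.968)/3.039737=-2.779727
k=1: b·v=4.62×3.583=16.553460; √(2b)=3.039737; u=(16.553460+(-10.765))/3.039737=1.904264, w=(16.553460−(-10.765))/3.039737=8.987114
k=2: b·v=4.62×0.63=2.910600; √(2b)=3.039737; u=(2.910600+(-18.766))/3.039737=-5.216044, w=(2.910600−(-18.766))/3.039737=7.131078
k=3: b·v=4.62×(-2.753)=-12.718860; √(2b)=3.039737; u=(-12.718860+(-17.935))/3.039737=-10.084380, w=(-12.718860−(-17.935))/3.039737=1.715984

0: u=5.752590 w=-2.779727
1: u=1.904264 w=8.987114
2: u=-5.216044 w=7.131078
3: u=-10.084380 w=1.715984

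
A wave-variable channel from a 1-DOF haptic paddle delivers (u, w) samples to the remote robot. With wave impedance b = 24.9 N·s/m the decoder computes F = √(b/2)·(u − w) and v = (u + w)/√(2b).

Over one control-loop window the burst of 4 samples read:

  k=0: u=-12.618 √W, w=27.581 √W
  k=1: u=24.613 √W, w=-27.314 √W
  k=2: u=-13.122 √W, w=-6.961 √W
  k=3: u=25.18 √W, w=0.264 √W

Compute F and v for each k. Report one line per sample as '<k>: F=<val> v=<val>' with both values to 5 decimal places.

k=0: u−w=-40.19900, u+w=14.96300; √(b/2)=3.52846, √(2b)=7.05691; F=3.52846×(-40.199)=-141.84039, v=14.96300/7.05691=2.12033
k=1: u−w=51.92700, u+w=-2.70100; √(b/2)=3.52846, √(2b)=7.05691; F=3.52846×51.927=183.22212, v=-2.70100/7.05691=-0.38275
k=2: u−w=-6.16100, u+w=-20.08300; √(b/2)=3.52846, √(2b)=7.05691; F=3.52846×(-6.161)=-21.73882, v=-20.08300/7.05691=-2.84586
k=3: u−w=24.91600, u+w=25.44400; √(b/2)=3.52846, √(2b)=7.05691; F=3.52846×24.916=87.91500, v=25.44400/7.05691=3.60554

0: F=-141.84039 v=2.12033
1: F=183.22212 v=-0.38275
2: F=-21.73882 v=-2.84586
3: F=87.91500 v=3.60554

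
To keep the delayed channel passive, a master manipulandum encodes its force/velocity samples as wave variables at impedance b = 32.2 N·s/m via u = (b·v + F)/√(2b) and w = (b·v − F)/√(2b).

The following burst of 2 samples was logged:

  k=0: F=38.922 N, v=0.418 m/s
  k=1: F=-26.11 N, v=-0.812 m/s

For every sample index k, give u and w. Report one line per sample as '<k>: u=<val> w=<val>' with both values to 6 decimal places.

0: u=6.527334 w=-3.172900
1: u=-6.511733 w=-0.004536

k=0: b·v=32.2×0.418=13.459600; √(2b)=8.024961; u=(13.459600+38.922)/8.024961=6.527334, w=(13.459600−38.922)/8.024961=-3.172900
k=1: b·v=32.2×(-0.812)=-26.146400; √(2b)=8.024961; u=(-26.146400+(-26.11))/8.024961=-6.511733, w=(-26.146400−(-26.11))/8.024961=-0.004536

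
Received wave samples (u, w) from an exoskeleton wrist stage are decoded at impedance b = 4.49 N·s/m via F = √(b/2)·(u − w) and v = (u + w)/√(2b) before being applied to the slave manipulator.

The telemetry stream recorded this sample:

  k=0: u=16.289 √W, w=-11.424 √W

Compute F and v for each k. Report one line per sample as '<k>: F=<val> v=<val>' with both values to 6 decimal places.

0: F=41.523286 v=1.623472

k=0: u−w=27.713000, u+w=4.865000; √(b/2)=1.498332, √(2b)=2.996665; F=1.498332×27.713=41.523286, v=4.865000/2.996665=1.623472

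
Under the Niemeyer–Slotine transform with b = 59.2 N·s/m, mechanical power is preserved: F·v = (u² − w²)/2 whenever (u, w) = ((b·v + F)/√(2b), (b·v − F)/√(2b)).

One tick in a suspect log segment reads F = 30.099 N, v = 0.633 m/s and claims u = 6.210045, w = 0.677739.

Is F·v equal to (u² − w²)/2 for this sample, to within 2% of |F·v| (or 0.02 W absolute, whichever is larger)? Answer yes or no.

F·v = 30.099×0.633 = 19.052667 W.
(u² − w²)/2 = (38.564659 − 0.459330)/2 = 19.052664 W.
|Δ| = 0.000003;  2% of max(1, |F·v|) = 0.381053.

yes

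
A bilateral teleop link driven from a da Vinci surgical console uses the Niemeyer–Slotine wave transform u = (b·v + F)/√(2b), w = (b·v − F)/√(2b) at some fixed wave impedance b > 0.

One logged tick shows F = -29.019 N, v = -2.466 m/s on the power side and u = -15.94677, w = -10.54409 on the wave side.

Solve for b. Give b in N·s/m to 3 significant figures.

u + w = -26.49086;  u + w = √(2b)·v, so √(2b) = -26.49086/(-2.466) = 10.74244.
b = (√(2b))²/2 = 115.40004/2 = 57.70002.
(Check via u − w = 2F/√(2b): u − w = -5.40268, 2F/√(2b) = -5.40268.)

b = 57.7 N·s/m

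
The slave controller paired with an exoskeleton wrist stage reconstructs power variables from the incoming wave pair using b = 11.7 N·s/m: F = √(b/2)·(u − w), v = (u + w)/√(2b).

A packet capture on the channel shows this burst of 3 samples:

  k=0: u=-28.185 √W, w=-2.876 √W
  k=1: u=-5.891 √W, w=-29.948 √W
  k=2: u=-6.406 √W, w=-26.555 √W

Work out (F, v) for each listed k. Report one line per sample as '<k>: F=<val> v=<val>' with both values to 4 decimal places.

0: F=-61.2143 v=-6.4211
1: F=58.1861 v=-7.4088
2: F=48.7339 v=-6.8138

k=0: u−w=-25.3090, u+w=-31.0610; √(b/2)=2.4187, √(2b)=4.8374; F=2.4187×(-25.309)=-61.2143, v=-31.0610/4.8374=-6.4211
k=1: u−w=24.0570, u+w=-35.8390; √(b/2)=2.4187, √(2b)=4.8374; F=2.4187×24.057=58.1861, v=-35.8390/4.8374=-7.4088
k=2: u−w=20.1490, u+w=-32.9610; √(b/2)=2.4187, √(2b)=4.8374; F=2.4187×20.149=48.7339, v=-32.9610/4.8374=-6.8138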